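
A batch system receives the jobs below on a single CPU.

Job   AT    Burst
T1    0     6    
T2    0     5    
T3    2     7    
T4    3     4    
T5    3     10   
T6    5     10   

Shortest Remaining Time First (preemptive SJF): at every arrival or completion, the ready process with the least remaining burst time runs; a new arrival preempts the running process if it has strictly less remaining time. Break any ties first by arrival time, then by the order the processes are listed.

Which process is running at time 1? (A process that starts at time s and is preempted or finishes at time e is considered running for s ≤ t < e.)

Schedule: | T2 0-5 | T4 5-9 | T1 9-15 | T3 15-22 | T5 22-32 | T6 32-42 |
Completion: T1=15  T2=5  T3=22  T4=9  T5=32  T6=42
Turnaround (C−A): T1=15  T2=5  T3=20  T4=6  T5=29  T6=37

T2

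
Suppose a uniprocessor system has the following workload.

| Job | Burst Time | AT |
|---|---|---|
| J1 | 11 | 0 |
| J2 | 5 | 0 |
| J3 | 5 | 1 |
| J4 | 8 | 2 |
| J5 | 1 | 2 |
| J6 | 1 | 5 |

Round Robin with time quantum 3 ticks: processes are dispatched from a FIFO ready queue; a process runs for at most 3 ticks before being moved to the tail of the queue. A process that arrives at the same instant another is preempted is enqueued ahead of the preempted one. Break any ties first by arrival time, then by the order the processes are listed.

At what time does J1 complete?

Schedule: | J1 0-3 | J2 3-6 | J3 6-9 | J4 9-12 | J5 12-13 | J1 13-16 | J6 16-17 | J2 17-19 | J3 19-21 | J4 21-24 | J1 24-27 | J4 27-29 | J1 29-31 |
Completion: J1=31  J2=19  J3=21  J4=29  J5=13  J6=17
Turnaround (C−A): J1=31  J2=19  J3=20  J4=27  J5=11  J6=12

31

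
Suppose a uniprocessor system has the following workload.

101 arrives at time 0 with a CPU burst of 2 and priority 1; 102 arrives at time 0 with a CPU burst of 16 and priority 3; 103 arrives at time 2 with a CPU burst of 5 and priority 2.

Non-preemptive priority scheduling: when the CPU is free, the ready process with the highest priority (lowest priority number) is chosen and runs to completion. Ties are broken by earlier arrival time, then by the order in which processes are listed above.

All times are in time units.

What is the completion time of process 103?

7

Gantt: | 101 0-2 | 103 2-7 | 102 7-23 |
Completion: 101=2  102=23  103=7
Turnaround (C−A): 101=2  102=23  103=5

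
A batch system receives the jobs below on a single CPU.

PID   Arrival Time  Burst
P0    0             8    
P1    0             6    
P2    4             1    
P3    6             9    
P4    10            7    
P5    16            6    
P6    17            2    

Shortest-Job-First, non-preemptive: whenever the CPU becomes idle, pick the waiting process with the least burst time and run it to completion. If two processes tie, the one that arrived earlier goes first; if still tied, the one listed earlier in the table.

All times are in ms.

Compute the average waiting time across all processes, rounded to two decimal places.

Schedule: | P1 0-6 | P2 6-7 | P0 7-15 | P4 15-22 | P6 22-24 | P5 24-30 | P3 30-39 |
Completion: P0=15  P1=6  P2=7  P3=39  P4=22  P5=30  P6=24
Waiting times: P0=7, P1=0, P2=2, P3=24, P4=5, P5=8, P6=5
Average waiting = (7+0+2+24+5+8+5) / 7 = 51/7 = 7.29

7.29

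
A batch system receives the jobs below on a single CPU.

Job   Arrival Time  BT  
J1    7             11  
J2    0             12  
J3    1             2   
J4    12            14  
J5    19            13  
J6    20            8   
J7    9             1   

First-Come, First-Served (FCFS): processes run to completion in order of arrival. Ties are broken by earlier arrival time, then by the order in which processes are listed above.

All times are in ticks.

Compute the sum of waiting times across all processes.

102

Schedule: | J2 0-12 | J3 12-14 | J1 14-25 | J7 25-26 | J4 26-40 | J5 40-53 | J6 53-61 |
Completion: J1=25  J2=12  J3=14  J4=40  J5=53  J6=61  J7=26
Turnaround (C−A): J1=18  J2=12  J3=13  J4=28  J5=34  J6=41  J7=17
Waiting = turnaround − burst: J1=7, J2=0, J3=11, J4=14, J5=21, J6=33, J7=16
Total waiting = 7 + 0 + 11 + 14 + 21 + 33 + 16 = 102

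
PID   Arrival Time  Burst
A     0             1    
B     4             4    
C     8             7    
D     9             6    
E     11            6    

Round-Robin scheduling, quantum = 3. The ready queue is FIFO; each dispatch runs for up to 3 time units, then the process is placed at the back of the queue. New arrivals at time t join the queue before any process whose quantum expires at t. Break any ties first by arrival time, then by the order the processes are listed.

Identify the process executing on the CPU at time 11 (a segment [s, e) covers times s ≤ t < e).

D

Schedule: | A 0-1 | idle 1-4 | B 4-8 | C 8-11 | D 11-14 | E 14-17 | C 17-20 | D 20-23 | E 23-26 | C 26-27 |
Completion: A=1  B=8  C=27  D=23  E=26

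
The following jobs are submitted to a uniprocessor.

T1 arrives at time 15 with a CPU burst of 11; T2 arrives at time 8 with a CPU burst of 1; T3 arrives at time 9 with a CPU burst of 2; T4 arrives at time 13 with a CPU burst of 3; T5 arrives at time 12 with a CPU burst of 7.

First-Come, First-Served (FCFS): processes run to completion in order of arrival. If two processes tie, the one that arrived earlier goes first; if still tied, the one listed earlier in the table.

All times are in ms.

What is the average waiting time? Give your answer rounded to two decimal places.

2.60

Schedule: | idle 0-8 | T2 8-9 | T3 9-11 | idle 11-12 | T5 12-19 | T4 19-22 | T1 22-33 |
Completion: T1=33  T2=9  T3=11  T4=22  T5=19
Turnaround (C−A): T1=18  T2=1  T3=2  T4=9  T5=7
Waiting times: T1=7, T2=0, T3=0, T4=6, T5=0
Average waiting = (7+0+0+6+0) / 5 = 13/5 = 2.60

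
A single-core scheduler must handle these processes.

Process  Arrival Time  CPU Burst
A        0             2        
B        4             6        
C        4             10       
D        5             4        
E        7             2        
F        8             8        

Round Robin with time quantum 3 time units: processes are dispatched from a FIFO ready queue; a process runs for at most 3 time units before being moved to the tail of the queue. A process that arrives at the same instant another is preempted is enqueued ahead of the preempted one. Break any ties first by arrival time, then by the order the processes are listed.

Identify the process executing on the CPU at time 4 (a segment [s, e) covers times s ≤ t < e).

B

Schedule: | A 0-2 | idle 2-4 | B 4-7 | C 7-10 | D 10-13 | E 13-15 | B 15-18 | F 18-21 | C 21-24 | D 24-25 | F 25-28 | C 28-31 | F 31-33 | C 33-34 |
Completion: A=2  B=18  C=34  D=25  E=15  F=33
Turnaround (C−A): A=2  B=14  C=30  D=20  E=8  F=25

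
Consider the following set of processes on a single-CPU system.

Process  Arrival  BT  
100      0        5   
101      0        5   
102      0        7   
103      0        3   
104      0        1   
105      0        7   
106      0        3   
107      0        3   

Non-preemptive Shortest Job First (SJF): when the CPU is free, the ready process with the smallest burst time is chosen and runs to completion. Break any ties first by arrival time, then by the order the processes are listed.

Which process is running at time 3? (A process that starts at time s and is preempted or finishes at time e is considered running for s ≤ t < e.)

Timeline: | 104 0-1 | 103 1-4 | 106 4-7 | 107 7-10 | 100 10-15 | 101 15-20 | 102 20-27 | 105 27-34 |
Completion: 100=15  101=20  102=27  103=4  104=1  105=34  106=7  107=10
Turnaround (C−A): 100=15  101=20  102=27  103=4  104=1  105=34  106=7  107=10

103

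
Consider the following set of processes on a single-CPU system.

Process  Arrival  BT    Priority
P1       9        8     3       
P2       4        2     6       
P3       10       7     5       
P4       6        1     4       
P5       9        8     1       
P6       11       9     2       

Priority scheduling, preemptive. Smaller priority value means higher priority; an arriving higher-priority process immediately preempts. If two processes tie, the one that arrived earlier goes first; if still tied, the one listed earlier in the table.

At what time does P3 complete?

Gantt: | idle 0-4 | P2 4-6 | P4 6-7 | idle 7-9 | P5 9-17 | P6 17-26 | P1 26-34 | P3 34-41 |
Completion: P1=34  P2=6  P3=41  P4=7  P5=17  P6=26
Turnaround (C−A): P1=25  P2=2  P3=31  P4=1  P5=8  P6=15

41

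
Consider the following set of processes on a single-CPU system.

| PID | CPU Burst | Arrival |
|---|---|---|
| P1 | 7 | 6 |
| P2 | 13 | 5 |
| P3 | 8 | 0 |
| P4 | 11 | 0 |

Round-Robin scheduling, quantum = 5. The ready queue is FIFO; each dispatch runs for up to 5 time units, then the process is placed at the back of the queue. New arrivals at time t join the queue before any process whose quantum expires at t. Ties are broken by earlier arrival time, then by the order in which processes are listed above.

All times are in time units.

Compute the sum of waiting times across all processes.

Schedule: | P3 0-5 | P4 5-10 | P2 10-15 | P3 15-18 | P1 18-23 | P4 23-28 | P2 28-33 | P1 33-35 | P4 35-36 | P2 36-39 |
Completion: P1=35  P2=39  P3=18  P4=36
Waiting = turnaround − burst: P1=22, P2=21, P3=10, P4=25
Total waiting = 22 + 21 + 10 + 25 = 78

78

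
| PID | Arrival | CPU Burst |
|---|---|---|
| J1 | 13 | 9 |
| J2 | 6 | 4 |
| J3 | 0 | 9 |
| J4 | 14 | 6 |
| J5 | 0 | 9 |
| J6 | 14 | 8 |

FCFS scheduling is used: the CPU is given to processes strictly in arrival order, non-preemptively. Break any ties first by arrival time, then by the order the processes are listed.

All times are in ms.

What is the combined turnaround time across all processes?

115

Gantt: | J3 0-9 | J5 9-18 | J2 18-22 | J1 22-31 | J4 31-37 | J6 37-45 |
Completion: J1=31  J2=22  J3=9  J4=37  J5=18  J6=45
Turnaround (C−A): J1=18  J2=16  J3=9  J4=23  J5=18  J6=31
Turnaround = completion − arrival: J1=18, J2=16, J3=9, J4=23, J5=18, J6=31
Total turnaround = 18 + 16 + 9 + 23 + 18 + 31 = 115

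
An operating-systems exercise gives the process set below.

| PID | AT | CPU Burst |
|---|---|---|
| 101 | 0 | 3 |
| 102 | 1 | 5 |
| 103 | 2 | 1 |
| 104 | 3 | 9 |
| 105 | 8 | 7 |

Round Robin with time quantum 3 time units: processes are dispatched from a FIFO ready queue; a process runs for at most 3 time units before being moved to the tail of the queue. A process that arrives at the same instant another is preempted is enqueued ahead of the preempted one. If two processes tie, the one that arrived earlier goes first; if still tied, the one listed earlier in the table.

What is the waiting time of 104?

12

Schedule: | 101 0-3 | 102 3-6 | 103 6-7 | 104 7-10 | 102 10-12 | 105 12-15 | 104 15-18 | 105 18-21 | 104 21-24 | 105 24-25 |
Completion: 101=3  102=12  103=7  104=24  105=25
Turnaround (C−A): 101=3  102=11  103=5  104=21  105=17
Waiting(104) = turnaround − burst = 21 − 9 = 12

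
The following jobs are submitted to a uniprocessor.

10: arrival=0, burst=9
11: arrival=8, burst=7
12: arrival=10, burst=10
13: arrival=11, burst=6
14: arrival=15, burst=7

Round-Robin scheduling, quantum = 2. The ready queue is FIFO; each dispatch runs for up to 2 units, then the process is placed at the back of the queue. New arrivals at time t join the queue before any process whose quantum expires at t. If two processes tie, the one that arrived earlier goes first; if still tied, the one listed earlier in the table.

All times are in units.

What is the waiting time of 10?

2

Timeline: | 10 0-8 | 11 8-10 | 10 10-11 | 12 11-13 | 11 13-15 | 13 15-17 | 12 17-19 | 14 19-21 | 11 21-23 | 13 23-25 | 12 25-27 | 14 27-29 | 11 29-30 | 13 30-32 | 12 32-34 | 14 34-36 | 12 36-38 | 14 38-39 |
Completion: 10=11  11=30  12=38  13=32  14=39
Turnaround (C−A): 10=11  11=22  12=28  13=21  14=24
Waiting(10) = turnaround − burst = 11 − 9 = 2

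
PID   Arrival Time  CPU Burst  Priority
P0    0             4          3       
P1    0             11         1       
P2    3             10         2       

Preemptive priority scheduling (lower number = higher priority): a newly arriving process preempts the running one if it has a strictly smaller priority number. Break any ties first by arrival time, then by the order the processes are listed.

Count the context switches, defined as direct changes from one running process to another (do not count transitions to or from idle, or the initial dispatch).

Timeline: | P1 0-11 | P2 11-21 | P0 21-25 |
Completion: P0=25  P1=11  P2=21
Turnaround (C−A): P0=25  P1=11  P2=18

2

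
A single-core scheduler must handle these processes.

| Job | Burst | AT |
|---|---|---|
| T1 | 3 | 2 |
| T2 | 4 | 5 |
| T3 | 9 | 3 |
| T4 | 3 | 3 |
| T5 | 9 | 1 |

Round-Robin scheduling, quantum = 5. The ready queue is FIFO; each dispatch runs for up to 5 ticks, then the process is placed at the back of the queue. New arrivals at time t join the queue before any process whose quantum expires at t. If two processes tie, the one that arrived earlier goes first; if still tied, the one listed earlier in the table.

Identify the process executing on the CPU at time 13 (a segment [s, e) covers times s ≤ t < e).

Timeline: | idle 0-1 | T5 1-6 | T1 6-9 | T3 9-14 | T4 14-17 | T2 17-21 | T5 21-25 | T3 25-29 |
Completion: T1=9  T2=21  T3=29  T4=17  T5=25
Turnaround (C−A): T1=7  T2=16  T3=26  T4=14  T5=24

T3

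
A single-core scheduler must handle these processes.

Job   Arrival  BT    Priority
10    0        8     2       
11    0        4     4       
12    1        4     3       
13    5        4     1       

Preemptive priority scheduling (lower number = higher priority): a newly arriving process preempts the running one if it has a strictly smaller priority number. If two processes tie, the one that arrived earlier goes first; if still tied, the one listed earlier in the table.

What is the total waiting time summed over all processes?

31

Schedule: | 10 0-5 | 13 5-9 | 10 9-12 | 12 12-16 | 11 16-20 |
Completion: 10=12  11=20  12=16  13=9
Turnaround (C−A): 10=12  11=20  12=15  13=4
Waiting = turnaround − burst: 10=4, 11=16, 12=11, 13=0
Total waiting = 4 + 16 + 11 + 0 = 31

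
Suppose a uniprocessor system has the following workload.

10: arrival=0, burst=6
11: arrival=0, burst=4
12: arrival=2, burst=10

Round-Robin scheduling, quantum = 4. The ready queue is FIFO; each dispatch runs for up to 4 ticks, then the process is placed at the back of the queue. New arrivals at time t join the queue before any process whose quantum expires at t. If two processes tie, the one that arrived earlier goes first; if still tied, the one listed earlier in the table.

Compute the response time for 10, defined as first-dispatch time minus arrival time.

Gantt: | 10 0-4 | 11 4-8 | 12 8-12 | 10 12-14 | 12 14-20 |
Completion: 10=14  11=8  12=20
Turnaround (C−A): 10=14  11=8  12=18
Response(10) = first start − arrival = 0 − 0 = 0

0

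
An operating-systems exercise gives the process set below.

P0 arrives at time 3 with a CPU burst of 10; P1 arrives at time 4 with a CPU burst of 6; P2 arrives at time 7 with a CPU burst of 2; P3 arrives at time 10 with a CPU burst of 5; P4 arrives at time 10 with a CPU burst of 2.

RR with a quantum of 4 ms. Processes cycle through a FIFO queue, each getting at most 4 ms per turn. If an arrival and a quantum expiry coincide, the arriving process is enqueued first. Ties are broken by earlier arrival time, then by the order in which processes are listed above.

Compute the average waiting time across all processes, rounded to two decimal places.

11.40

Schedule: | idle 0-3 | P0 3-7 | P1 7-11 | P2 11-13 | P0 13-17 | P3 17-21 | P4 21-23 | P1 23-25 | P0 25-27 | P3 27-28 |
Completion: P0=27  P1=25  P2=13  P3=28  P4=23
Waiting times: P0=14, P1=15, P2=4, P3=13, P4=11
Average waiting = (14+15+4+13+11) / 5 = 57/5 = 11.40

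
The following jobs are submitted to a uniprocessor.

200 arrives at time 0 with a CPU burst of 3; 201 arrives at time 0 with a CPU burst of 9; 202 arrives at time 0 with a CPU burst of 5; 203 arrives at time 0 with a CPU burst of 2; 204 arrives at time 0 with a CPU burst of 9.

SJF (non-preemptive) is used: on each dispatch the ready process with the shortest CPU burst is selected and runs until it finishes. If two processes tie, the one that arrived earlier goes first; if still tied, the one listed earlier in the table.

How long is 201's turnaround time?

19

Schedule: | 203 0-2 | 200 2-5 | 202 5-10 | 201 10-19 | 204 19-28 |
Completion: 200=5  201=19  202=10  203=2  204=28
Turnaround (C−A): 200=5  201=19  202=10  203=2  204=28
Turnaround(201) = completion − arrival = 19 − 0 = 19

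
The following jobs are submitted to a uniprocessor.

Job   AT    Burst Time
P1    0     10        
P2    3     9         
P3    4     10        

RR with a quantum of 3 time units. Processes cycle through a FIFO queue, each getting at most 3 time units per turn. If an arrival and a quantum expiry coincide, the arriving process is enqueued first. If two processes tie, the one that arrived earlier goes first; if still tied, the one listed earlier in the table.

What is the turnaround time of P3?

25

Schedule: | P1 0-3 | P2 3-6 | P1 6-9 | P3 9-12 | P2 12-15 | P1 15-18 | P3 18-21 | P2 21-24 | P1 24-25 | P3 25-29 |
Completion: P1=25  P2=24  P3=29
Turnaround(P3) = completion − arrival = 29 − 4 = 25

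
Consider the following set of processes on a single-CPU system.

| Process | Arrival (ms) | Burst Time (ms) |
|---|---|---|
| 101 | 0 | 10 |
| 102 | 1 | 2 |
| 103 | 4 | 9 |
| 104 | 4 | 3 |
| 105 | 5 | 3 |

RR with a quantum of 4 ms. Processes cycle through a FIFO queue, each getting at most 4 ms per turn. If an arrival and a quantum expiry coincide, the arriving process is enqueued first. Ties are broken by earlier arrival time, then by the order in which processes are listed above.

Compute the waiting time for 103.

Gantt: | 101 0-4 | 102 4-6 | 103 6-10 | 104 10-13 | 101 13-17 | 105 17-20 | 103 20-24 | 101 24-26 | 103 26-27 |
Completion: 101=26  102=6  103=27  104=13  105=20
Turnaround (C−A): 101=26  102=5  103=23  104=9  105=15
Waiting(103) = turnaround − burst = 23 − 9 = 14

14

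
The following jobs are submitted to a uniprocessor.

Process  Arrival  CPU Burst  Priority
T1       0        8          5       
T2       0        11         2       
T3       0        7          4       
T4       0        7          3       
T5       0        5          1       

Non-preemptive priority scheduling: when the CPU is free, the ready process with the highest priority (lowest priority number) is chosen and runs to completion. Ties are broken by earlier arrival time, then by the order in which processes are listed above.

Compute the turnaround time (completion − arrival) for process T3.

30

Gantt: | T5 0-5 | T2 5-16 | T4 16-23 | T3 23-30 | T1 30-38 |
Completion: T1=38  T2=16  T3=30  T4=23  T5=5
Turnaround (C−A): T1=38  T2=16  T3=30  T4=23  T5=5
Turnaround(T3) = completion − arrival = 30 − 0 = 30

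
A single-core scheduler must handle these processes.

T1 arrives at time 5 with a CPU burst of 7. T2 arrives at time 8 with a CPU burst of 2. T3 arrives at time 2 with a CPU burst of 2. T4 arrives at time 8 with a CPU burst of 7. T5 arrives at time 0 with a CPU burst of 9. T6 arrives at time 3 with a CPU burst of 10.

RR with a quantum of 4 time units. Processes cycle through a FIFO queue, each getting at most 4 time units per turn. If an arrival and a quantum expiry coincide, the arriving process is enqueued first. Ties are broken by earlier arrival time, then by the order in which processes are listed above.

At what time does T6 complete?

Gantt: | T5 0-4 | T3 4-6 | T6 6-10 | T5 10-14 | T1 14-18 | T2 18-20 | T4 20-24 | T6 24-28 | T5 28-29 | T1 29-32 | T4 32-35 | T6 35-37 |
Completion: T1=32  T2=20  T3=6  T4=35  T5=29  T6=37

37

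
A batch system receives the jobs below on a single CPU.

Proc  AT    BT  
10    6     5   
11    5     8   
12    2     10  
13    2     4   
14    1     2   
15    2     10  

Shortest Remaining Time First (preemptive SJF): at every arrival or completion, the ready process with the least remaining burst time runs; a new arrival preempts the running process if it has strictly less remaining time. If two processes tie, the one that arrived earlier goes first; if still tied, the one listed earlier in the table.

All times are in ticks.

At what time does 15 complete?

Gantt: | idle 0-1 | 14 1-3 | 13 3-7 | 10 7-12 | 11 12-20 | 12 20-30 | 15 30-40 |
Completion: 10=12  11=20  12=30  13=7  14=3  15=40

40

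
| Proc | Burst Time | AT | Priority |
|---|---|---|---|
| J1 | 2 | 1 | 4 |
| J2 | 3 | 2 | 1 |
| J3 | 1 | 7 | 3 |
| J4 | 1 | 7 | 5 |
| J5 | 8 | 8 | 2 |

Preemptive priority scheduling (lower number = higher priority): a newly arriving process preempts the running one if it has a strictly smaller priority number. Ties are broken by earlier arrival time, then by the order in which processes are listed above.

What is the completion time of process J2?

5

Gantt: | idle 0-1 | J1 1-2 | J2 2-5 | J1 5-6 | idle 6-7 | J3 7-8 | J5 8-16 | J4 16-17 |
Completion: J1=6  J2=5  J3=8  J4=17  J5=16
Turnaround (C−A): J1=5  J2=3  J3=1  J4=10  J5=8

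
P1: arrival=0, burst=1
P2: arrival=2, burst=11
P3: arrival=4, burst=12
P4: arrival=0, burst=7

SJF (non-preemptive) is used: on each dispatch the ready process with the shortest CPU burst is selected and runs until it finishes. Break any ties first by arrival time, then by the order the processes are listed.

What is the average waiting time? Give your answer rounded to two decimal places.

5.50

Timeline: | P1 0-1 | P4 1-8 | P2 8-19 | P3 19-31 |
Completion: P1=1  P2=19  P3=31  P4=8
Waiting times: P1=0, P2=6, P3=15, P4=1
Average waiting = (0+6+15+1) / 4 = 22/4 = 5.50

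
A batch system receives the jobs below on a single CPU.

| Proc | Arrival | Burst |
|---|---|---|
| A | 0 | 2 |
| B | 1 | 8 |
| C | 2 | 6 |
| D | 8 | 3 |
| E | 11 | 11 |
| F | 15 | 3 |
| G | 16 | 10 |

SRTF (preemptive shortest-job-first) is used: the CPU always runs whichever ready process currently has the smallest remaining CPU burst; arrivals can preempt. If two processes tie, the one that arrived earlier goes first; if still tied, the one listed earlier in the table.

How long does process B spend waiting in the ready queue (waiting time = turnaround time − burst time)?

13

Schedule: | A 0-2 | C 2-8 | D 8-11 | B 11-15 | F 15-18 | B 18-22 | G 22-32 | E 32-43 |
Completion: A=2  B=22  C=8  D=11  E=43  F=18  G=32
Turnaround (C−A): A=2  B=21  C=6  D=3  E=32  F=3  G=16
Waiting(B) = turnaround − burst = 21 − 8 = 13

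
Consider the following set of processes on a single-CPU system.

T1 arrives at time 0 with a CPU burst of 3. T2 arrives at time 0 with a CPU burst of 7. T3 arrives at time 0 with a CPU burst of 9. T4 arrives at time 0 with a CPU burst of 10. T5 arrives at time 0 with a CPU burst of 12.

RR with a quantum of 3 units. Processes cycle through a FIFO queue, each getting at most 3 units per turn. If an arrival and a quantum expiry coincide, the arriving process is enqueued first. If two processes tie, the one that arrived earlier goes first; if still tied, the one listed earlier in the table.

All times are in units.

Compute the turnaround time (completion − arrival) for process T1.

3

Schedule: | T1 0-3 | T2 3-6 | T3 6-9 | T4 9-12 | T5 12-15 | T2 15-18 | T3 18-21 | T4 21-24 | T5 24-27 | T2 27-28 | T3 28-31 | T4 31-34 | T5 34-37 | T4 37-38 | T5 38-41 |
Completion: T1=3  T2=28  T3=31  T4=38  T5=41
Turnaround (C−A): T1=3  T2=28  T3=31  T4=38  T5=41
Turnaround(T1) = completion − arrival = 3 − 0 = 3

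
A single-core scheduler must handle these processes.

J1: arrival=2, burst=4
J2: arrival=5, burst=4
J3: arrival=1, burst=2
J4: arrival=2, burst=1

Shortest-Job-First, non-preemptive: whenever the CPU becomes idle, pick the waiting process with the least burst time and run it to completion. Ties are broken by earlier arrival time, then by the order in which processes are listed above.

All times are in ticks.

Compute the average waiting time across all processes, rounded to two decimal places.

1.50

Gantt: | idle 0-1 | J3 1-3 | J4 3-4 | J1 4-8 | J2 8-12 |
Completion: J1=8  J2=12  J3=3  J4=4
Turnaround (C−A): J1=6  J2=7  J3=2  J4=2
Waiting times: J1=2, J2=3, J3=0, J4=1
Average waiting = (2+3+0+1) / 4 = 6/4 = 1.50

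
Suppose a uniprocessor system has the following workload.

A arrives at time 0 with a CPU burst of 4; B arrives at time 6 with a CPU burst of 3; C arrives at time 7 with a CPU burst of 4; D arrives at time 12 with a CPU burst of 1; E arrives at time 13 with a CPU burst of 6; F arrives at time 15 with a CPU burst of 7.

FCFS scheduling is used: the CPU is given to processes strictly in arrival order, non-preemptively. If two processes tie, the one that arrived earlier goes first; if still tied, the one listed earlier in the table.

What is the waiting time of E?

1

Schedule: | A 0-4 | idle 4-6 | B 6-9 | C 9-13 | D 13-14 | E 14-20 | F 20-27 |
Completion: A=4  B=9  C=13  D=14  E=20  F=27
Turnaround (C−A): A=4  B=3  C=6  D=2  E=7  F=12
Waiting(E) = turnaround − burst = 7 − 6 = 1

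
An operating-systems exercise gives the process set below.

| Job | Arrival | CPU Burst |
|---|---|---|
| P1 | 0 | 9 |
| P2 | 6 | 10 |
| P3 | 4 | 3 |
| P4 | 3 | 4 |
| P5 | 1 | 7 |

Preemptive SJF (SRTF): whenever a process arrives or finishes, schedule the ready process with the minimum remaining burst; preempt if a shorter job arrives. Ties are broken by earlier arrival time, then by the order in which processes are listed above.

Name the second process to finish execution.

Schedule: | P1 0-1 | P5 1-3 | P4 3-7 | P3 7-10 | P5 10-15 | P1 15-23 | P2 23-33 |
Completion: P1=23  P2=33  P3=10  P4=7  P5=15
Turnaround (C−A): P1=23  P2=27  P3=6  P4=4  P5=14
Finish order: P4 → P3 → P5 → P1 → P2

P3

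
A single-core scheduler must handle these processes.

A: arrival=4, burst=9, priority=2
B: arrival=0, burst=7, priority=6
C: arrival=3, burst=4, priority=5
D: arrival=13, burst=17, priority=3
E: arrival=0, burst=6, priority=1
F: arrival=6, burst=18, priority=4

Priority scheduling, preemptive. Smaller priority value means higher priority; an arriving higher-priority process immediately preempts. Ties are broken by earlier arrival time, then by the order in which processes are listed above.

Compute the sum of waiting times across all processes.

Gantt: | E 0-6 | A 6-15 | D 15-32 | F 32-50 | C 50-54 | B 54-61 |
Completion: A=15  B=61  C=54  D=32  E=6  F=50
Turnaround (C−A): A=11  B=61  C=51  D=19  E=6  F=44
Waiting = turnaround − burst: A=2, B=54, C=47, D=2, E=0, F=26
Total waiting = 2 + 54 + 47 + 2 + 0 + 26 = 131

131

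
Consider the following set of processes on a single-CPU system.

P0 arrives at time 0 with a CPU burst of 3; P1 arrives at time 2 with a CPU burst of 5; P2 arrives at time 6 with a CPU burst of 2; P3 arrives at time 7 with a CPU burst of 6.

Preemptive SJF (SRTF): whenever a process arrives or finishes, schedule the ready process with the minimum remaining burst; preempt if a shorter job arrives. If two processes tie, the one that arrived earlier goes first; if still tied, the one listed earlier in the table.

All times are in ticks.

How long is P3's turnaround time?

9

Gantt: | P0 0-3 | P1 3-8 | P2 8-10 | P3 10-16 |
Completion: P0=3  P1=8  P2=10  P3=16
Turnaround (C−A): P0=3  P1=6  P2=4  P3=9
Turnaround(P3) = completion − arrival = 16 − 7 = 9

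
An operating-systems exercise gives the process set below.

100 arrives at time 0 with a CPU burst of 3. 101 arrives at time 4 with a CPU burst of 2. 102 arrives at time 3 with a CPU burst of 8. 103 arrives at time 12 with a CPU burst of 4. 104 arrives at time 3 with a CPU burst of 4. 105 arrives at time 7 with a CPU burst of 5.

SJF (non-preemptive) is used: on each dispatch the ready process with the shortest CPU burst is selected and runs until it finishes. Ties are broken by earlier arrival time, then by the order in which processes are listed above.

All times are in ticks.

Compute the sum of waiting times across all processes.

Timeline: | 100 0-3 | 104 3-7 | 101 7-9 | 105 9-14 | 103 14-18 | 102 18-26 |
Completion: 100=3  101=9  102=26  103=18  104=7  105=14
Waiting = turnaround − burst: 100=0, 101=3, 102=15, 103=2, 104=0, 105=2
Total waiting = 0 + 3 + 15 + 2 + 0 + 2 = 22

22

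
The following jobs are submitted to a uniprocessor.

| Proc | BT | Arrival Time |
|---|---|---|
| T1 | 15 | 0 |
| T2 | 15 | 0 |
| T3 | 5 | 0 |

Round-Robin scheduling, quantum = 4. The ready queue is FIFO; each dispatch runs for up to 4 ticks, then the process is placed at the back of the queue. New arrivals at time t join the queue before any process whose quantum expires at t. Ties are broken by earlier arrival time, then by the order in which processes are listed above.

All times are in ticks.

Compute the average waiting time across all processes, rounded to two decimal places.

17.67

Gantt: | T1 0-4 | T2 4-8 | T3 8-12 | T1 12-16 | T2 16-20 | T3 20-21 | T1 21-25 | T2 25-29 | T1 29-32 | T2 32-35 |
Completion: T1=32  T2=35  T3=21
Turnaround (C−A): T1=32  T2=35  T3=21
Waiting times: T1=17, T2=20, T3=16
Average waiting = (17+20+16) / 3 = 53/3 = 17.67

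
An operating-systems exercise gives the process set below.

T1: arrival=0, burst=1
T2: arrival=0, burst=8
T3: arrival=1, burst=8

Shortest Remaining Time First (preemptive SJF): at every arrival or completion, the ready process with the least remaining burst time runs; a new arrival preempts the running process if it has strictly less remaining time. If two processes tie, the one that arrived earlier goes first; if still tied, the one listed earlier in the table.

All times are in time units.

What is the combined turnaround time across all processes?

26

Timeline: | T1 0-1 | T2 1-9 | T3 9-17 |
Completion: T1=1  T2=9  T3=17
Turnaround (C−A): T1=1  T2=9  T3=16
Turnaround = completion − arrival: T1=1, T2=9, T3=16
Total turnaround = 1 + 9 + 16 = 26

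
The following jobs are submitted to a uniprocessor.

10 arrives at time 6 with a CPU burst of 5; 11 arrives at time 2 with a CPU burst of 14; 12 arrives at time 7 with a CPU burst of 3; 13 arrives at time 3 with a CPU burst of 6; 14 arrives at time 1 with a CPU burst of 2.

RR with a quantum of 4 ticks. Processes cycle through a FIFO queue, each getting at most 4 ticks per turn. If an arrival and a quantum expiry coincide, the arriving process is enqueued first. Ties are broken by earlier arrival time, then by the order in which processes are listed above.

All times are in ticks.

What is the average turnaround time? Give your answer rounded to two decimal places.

16.40

Gantt: | idle 0-1 | 14 1-3 | 11 3-7 | 13 7-11 | 10 11-15 | 12 15-18 | 11 18-22 | 13 22-24 | 10 24-25 | 11 25-31 |
Completion: 10=25  11=31  12=18  13=24  14=3
Turnaround (C−A): 10=19  11=29  12=11  13=21  14=2
Turnaround times: 10=19, 11=29, 12=11, 13=21, 14=2
Average turnaround = (19+29+11+21+2) / 5 = 82/5 = 16.40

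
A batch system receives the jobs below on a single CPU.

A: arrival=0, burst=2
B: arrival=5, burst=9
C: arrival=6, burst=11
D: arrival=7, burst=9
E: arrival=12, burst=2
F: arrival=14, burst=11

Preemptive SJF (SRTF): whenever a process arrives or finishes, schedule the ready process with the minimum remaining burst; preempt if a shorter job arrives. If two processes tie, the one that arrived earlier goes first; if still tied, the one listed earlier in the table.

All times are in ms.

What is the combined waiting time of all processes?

Schedule: | A 0-2 | idle 2-5 | B 5-14 | E 14-16 | D 16-25 | C 25-36 | F 36-47 |
Completion: A=2  B=14  C=36  D=25  E=16  F=47
Waiting = turnaround − burst: A=0, B=0, C=19, D=9, E=2, F=22
Total waiting = 0 + 0 + 19 + 9 + 2 + 22 = 52

52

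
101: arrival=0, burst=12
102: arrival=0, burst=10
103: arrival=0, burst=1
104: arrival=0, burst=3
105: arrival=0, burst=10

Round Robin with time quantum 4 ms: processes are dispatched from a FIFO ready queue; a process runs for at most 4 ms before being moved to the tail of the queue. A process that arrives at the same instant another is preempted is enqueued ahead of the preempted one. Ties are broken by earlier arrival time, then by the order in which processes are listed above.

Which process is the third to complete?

101

Schedule: | 101 0-4 | 102 4-8 | 103 8-9 | 104 9-12 | 105 12-16 | 101 16-20 | 102 20-24 | 105 24-28 | 101 28-32 | 102 32-34 | 105 34-36 |
Completion: 101=32  102=34  103=9  104=12  105=36
Turnaround (C−A): 101=32  102=34  103=9  104=12  105=36
Finish order: 103 → 104 → 101 → 102 → 105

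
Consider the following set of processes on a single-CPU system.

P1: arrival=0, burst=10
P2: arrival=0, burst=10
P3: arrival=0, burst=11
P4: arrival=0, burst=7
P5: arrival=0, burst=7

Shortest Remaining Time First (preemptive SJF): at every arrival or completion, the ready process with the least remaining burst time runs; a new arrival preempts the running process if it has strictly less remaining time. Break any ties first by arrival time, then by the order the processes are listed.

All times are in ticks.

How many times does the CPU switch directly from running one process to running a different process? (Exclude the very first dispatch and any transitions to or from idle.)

Timeline: | P4 0-7 | P5 7-14 | P1 14-24 | P2 24-34 | P3 34-45 |
Completion: P1=24  P2=34  P3=45  P4=7  P5=14

4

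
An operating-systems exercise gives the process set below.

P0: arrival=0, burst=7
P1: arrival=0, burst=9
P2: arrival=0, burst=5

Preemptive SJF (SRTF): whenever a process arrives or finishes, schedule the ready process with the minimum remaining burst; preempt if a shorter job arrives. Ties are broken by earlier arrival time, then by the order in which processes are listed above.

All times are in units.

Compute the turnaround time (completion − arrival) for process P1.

Schedule: | P2 0-5 | P0 5-12 | P1 12-21 |
Completion: P0=12  P1=21  P2=5
Turnaround (C−A): P0=12  P1=21  P2=5
Turnaround(P1) = completion − arrival = 21 − 0 = 21

21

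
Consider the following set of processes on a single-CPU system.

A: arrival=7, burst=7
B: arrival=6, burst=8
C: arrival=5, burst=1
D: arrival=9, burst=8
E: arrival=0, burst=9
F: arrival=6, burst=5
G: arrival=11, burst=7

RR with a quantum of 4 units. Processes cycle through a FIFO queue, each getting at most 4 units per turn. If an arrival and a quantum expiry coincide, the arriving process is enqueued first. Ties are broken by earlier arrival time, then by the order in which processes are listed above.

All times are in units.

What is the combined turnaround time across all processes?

Gantt: | E 0-8 | C 8-9 | B 9-13 | F 13-17 | A 17-21 | E 21-22 | D 22-26 | G 26-30 | B 30-34 | F 34-35 | A 35-38 | D 38-42 | G 42-45 |
Completion: A=38  B=34  C=9  D=42  E=22  F=35  G=45
Turnaround = completion − arrival: A=31, B=28, C=4, D=33, E=22, F=29, G=34
Total turnaround = 31 + 28 + 4 + 33 + 22 + 29 + 34 = 181

181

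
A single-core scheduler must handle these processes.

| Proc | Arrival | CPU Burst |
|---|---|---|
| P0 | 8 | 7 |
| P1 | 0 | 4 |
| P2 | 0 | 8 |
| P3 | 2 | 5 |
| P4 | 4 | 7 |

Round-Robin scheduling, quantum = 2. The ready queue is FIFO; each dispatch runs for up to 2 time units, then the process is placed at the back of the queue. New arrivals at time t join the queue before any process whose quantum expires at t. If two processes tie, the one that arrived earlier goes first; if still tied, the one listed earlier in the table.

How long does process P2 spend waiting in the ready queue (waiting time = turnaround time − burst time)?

19

Gantt: | P1 0-2 | P2 2-4 | P3 4-6 | P1 6-8 | P4 8-10 | P2 10-12 | P3 12-14 | P0 14-16 | P4 16-18 | P2 18-20 | P3 20-21 | P0 21-23 | P4 23-25 | P2 25-27 | P0 27-29 | P4 29-30 | P0 30-31 |
Completion: P0=31  P1=8  P2=27  P3=21  P4=30
Turnaround (C−A): P0=23  P1=8  P2=27  P3=19  P4=26
Waiting(P2) = turnaround − burst = 27 − 8 = 19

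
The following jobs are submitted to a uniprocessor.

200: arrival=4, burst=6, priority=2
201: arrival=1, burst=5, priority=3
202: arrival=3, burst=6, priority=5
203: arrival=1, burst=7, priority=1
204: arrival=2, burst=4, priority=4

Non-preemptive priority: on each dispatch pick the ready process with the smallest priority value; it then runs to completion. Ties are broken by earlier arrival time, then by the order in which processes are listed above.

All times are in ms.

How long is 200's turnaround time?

Timeline: | idle 0-1 | 203 1-8 | 200 8-14 | 201 14-19 | 204 19-23 | 202 23-29 |
Completion: 200=14  201=19  202=29  203=8  204=23
Turnaround (C−A): 200=10  201=18  202=26  203=7  204=21
Turnaround(200) = completion − arrival = 14 − 4 = 10

10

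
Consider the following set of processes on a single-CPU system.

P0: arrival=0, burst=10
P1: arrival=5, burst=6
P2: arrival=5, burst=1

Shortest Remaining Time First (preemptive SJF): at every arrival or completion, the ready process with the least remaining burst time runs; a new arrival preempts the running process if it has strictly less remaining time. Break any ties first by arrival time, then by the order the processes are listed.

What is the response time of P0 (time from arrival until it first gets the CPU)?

Schedule: | P0 0-5 | P2 5-6 | P0 6-11 | P1 11-17 |
Completion: P0=11  P1=17  P2=6
Response(P0) = first start − arrival = 0 − 0 = 0

0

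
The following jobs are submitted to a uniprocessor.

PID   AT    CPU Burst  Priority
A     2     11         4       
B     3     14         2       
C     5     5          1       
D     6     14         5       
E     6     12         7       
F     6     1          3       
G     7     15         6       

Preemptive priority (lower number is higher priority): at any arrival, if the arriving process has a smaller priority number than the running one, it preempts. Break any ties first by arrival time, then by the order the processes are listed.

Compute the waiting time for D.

27

Timeline: | idle 0-2 | A 2-3 | B 3-5 | C 5-10 | B 10-22 | F 22-23 | A 23-33 | D 33-47 | G 47-62 | E 62-74 |
Completion: A=33  B=22  C=10  D=47  E=74  F=23  G=62
Turnaround (C−A): A=31  B=19  C=5  D=41  E=68  F=17  G=55
Waiting(D) = turnaround − burst = 41 − 14 = 27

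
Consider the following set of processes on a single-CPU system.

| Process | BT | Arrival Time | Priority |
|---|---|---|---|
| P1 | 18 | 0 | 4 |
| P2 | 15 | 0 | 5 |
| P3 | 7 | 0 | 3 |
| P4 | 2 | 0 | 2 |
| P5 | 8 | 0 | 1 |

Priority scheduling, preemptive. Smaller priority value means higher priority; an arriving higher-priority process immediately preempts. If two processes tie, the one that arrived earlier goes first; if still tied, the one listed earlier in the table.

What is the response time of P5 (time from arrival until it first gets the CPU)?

Schedule: | P5 0-8 | P4 8-10 | P3 10-17 | P1 17-35 | P2 35-50 |
Completion: P1=35  P2=50  P3=17  P4=10  P5=8
Turnaround (C−A): P1=35  P2=50  P3=17  P4=10  P5=8
Response(P5) = first start − arrival = 0 − 0 = 0

0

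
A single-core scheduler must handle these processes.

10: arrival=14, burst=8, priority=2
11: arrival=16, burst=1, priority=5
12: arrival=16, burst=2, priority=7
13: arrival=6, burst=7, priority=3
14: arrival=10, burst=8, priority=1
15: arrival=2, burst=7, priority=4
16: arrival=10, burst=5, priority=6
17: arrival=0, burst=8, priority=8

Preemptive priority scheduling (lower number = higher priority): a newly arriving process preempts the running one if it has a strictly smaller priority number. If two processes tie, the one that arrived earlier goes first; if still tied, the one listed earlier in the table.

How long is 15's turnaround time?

Timeline: | 17 0-2 | 15 2-6 | 13 6-10 | 14 10-18 | 10 18-26 | 13 26-29 | 15 29-32 | 11 32-33 | 16 33-38 | 12 38-40 | 17 40-46 |
Completion: 10=26  11=33  12=40  13=29  14=18  15=32  16=38  17=46
Turnaround (C−A): 10=12  11=17  12=24  13=23  14=8  15=30  16=28  17=46
Turnaround(15) = completion − arrival = 32 − 2 = 30

30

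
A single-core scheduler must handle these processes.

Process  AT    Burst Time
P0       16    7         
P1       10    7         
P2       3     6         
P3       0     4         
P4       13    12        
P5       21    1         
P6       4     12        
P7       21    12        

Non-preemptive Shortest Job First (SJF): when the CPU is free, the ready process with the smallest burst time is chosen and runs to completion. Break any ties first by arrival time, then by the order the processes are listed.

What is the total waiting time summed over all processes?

78

Schedule: | P3 0-4 | P2 4-10 | P1 10-17 | P0 17-24 | P5 24-25 | P6 25-37 | P4 37-49 | P7 49-61 |
Completion: P0=24  P1=17  P2=10  P3=4  P4=49  P5=25  P6=37  P7=61
Turnaround (C−A): P0=8  P1=7  P2=7  P3=4  P4=36  P5=4  P6=33  P7=40
Waiting = turnaround − burst: P0=1, P1=0, P2=1, P3=0, P4=24, P5=3, P6=21, P7=28
Total waiting = 1 + 0 + 1 + 0 + 24 + 3 + 21 + 28 = 78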